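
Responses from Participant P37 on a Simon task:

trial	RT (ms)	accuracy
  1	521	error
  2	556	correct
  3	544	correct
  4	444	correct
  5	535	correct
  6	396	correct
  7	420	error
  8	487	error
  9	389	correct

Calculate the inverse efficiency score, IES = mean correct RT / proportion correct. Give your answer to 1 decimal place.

Correct trials (n=6): 556, 544, 444, 535, 396, 389
Mean correct RT = 2864/6 = 477.3333 ms
Proportion correct = 6/9
IES = 477.3333 / (6/9) = 716.000 ms

716.0 ms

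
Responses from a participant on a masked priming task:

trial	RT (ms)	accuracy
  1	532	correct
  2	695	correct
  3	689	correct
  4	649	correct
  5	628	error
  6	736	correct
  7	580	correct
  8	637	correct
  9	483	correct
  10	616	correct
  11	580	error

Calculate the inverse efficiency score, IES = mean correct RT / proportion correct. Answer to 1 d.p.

Correct trials (n=9): 532, 695, 689, 649, 736, 580, 637, 483, 616
Mean correct RT = 5617/9 = 624.1111 ms
Proportion correct = 9/11
IES = 624.1111 / (9/11) = 762.802 ms

762.8 ms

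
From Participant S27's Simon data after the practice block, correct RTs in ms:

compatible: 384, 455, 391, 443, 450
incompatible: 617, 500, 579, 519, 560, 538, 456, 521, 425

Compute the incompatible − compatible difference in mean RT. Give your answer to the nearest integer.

M(compatible) = 2123/5 = 424.600
M(incompatible) = 4715/9 = 523.889
Difference = 523.889 − 424.600 = 99.289 ms

99 ms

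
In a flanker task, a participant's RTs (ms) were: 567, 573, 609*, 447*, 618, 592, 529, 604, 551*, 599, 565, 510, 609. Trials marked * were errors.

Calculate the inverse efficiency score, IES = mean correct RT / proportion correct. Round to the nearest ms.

Correct trials (n=10): 567, 573, 618, 592, 529, 604, 599, 565, 510, 609
Mean correct RT = 5766/10 = 576.6000 ms
Proportion correct = 10/13
IES = 576.6000 / (10/13) = 749.580 ms

750 ms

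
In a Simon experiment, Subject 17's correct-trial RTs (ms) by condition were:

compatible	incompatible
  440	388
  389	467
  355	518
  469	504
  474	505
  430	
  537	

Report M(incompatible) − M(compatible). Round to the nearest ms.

M(compatible) = 3094/7 = 442.000
M(incompatible) = 2382/5 = 476.400
Difference = 476.400 − 442.000 = 34.400 ms

34 ms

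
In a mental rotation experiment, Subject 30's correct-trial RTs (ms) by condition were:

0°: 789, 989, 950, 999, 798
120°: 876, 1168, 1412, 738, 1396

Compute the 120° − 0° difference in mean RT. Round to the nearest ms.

M(0°) = 4525/5 = 905.000
M(120°) = 5590/5 = 1118.000
Difference = 1118.000 − 905.000 = 213.000 ms

213 ms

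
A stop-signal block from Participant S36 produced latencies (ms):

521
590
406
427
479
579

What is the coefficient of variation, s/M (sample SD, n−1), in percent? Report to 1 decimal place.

15.3%

n = 6, Σ = 3002, M = 500.3333
Σ(x−M)² = 29387.333; s = √(29387.333/5) = 76.6646
CV = 76.6646 / 500.3333 = 0.15323 = 15.323%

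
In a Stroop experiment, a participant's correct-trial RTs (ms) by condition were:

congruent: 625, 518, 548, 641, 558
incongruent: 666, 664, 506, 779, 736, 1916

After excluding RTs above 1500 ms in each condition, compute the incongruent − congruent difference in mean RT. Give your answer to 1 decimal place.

incongruent: exclude 1916
M(congruent) = 2890/5 = 578.000
M(incongruent) = 3351/5 = 670.200
Difference = 670.200 − 578.000 = 92.200 ms

92.2 ms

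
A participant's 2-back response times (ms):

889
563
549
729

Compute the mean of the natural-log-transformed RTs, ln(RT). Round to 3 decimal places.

ln(RT): 6.7901, 6.3333, 6.3081, 6.5917
Σ ln(RT) = 26.0231
Mean = 26.0231/4 = 6.50579

6.506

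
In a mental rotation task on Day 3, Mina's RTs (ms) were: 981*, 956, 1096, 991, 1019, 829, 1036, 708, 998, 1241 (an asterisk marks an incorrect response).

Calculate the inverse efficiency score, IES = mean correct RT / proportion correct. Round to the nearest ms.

Correct trials (n=9): 956, 1096, 991, 1019, 829, 1036, 708, 998, 1241
Mean correct RT = 8874/9 = 986.0000 ms
Proportion correct = 9/10
IES = 986.0000 / (9/10) = 1095.556 ms

1096 ms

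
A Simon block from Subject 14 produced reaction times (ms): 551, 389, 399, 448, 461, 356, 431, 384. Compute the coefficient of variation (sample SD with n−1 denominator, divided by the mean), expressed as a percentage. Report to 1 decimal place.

n = 8, Σ = 3419, M = 427.3750
Σ(x−M)² = 26105.875; s = √(26105.875/7) = 61.0689
CV = 61.0689 / 427.3750 = 0.14289 = 14.289%

14.3%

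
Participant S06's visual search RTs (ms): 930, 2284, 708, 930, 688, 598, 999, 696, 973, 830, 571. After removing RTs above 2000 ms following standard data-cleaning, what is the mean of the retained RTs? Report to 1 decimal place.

Excluded: 2284
Retained (n=10): Σ = 7923
Mean = 7923/10 = 792.3000

792.3 ms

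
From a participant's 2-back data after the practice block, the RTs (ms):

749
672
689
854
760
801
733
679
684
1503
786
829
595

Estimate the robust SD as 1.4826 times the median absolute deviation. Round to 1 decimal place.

96.4 ms

Sorted: 595, 672, 679, 684, 689, 733, 749, 760, 786, 801, 829, 854, 1503 → median = 749
|x − 749| sorted: 0, 11, 16, 37, 52, 60, 65, 70, 77, 80, 105, 154, 754 → MAD = 65
Robust SD ≈ 1.4826 × 65 = 96.369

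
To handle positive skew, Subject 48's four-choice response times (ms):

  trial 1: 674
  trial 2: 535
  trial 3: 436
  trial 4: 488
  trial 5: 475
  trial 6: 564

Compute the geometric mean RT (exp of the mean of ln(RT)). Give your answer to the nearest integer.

ln(RT): 6.5132, 6.2823, 6.0776, 6.1903, 6.1633, 6.3351
Mean ln(RT) = 37.5618/6 = 6.26030
Geometric mean = exp(6.26030) = 523.38 ms

523 ms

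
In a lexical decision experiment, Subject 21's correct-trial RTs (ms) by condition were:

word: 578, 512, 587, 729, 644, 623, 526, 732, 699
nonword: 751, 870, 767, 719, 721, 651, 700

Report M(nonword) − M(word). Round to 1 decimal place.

M(word) = 5630/9 = 625.556
M(nonword) = 5179/7 = 739.857
Difference = 739.857 − 625.556 = 114.302 ms

114.3 ms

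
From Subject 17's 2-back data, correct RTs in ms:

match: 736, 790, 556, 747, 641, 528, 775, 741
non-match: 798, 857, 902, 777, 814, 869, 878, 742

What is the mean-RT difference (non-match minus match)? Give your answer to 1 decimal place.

140.4 ms

M(match) = 5514/8 = 689.250
M(non-match) = 6637/8 = 829.625
Difference = 829.625 − 689.250 = 140.375 ms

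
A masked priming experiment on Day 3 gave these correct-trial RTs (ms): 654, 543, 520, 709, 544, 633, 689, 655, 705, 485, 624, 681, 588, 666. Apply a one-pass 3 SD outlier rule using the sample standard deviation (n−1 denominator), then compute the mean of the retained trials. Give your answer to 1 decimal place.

621.1 ms

n = 14, ΣRT = 8696, M = 621.143
Σ(x−M)² = 69245.71; s = √(69245.71/13) = 72.984
Cutoffs: 621.143 ± 3·72.984 → [402.2, 840.1]
No RTs fall outside the cutoffs; all 14 retained. Mean = 8696/14 = 621.143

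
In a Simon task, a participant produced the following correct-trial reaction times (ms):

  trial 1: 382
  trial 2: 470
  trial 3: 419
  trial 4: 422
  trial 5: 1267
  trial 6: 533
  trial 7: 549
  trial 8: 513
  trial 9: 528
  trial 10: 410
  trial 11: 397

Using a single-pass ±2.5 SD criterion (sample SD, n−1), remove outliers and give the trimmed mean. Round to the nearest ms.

n = 11, ΣRT = 5890, M = 535.455
Σ(x−M)² = 625082.73; s = √(625082.73/10) = 250.017
Cutoffs: 535.455 ± 2.5·250.017 → [-89.6, 1160.5]
Outside: 1267 → excluded.
Retained (n=10): Σ = 4623, mean = 4623/10 = 462.300

462 ms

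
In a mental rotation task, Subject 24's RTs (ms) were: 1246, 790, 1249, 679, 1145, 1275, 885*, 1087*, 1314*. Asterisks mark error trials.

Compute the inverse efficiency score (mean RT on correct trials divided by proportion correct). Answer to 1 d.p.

1596.0 ms

Correct trials (n=6): 1246, 790, 1249, 679, 1145, 1275
Mean correct RT = 6384/6 = 1064.0000 ms
Proportion correct = 6/9
IES = 1064.0000 / (6/9) = 1596.000 ms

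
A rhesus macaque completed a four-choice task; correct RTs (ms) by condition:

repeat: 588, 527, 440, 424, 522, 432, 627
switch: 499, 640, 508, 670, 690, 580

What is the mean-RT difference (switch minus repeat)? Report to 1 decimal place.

M(repeat) = 3560/7 = 508.571
M(switch) = 3587/6 = 597.833
Difference = 597.833 − 508.571 = 89.262 ms

89.3 ms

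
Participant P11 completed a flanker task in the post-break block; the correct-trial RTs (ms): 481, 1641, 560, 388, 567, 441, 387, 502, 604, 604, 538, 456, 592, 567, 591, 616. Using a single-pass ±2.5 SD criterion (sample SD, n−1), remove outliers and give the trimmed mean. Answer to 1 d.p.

n = 16, ΣRT = 9535, M = 595.938
Σ(x−M)² = 1251566.94; s = √(1251566.94/15) = 288.856
Cutoffs: 595.938 ± 2.5·288.856 → [-126.2, 1318.1]
Outside: 1641 → excluded.
Retained (n=15): Σ = 7894, mean = 7894/15 = 526.267

526.3 ms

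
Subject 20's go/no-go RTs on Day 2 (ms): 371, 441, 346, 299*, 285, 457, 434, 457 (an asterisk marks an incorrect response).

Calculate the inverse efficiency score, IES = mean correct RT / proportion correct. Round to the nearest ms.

456 ms

Correct trials (n=7): 371, 441, 346, 285, 457, 434, 457
Mean correct RT = 2791/7 = 398.7143 ms
Proportion correct = 7/8
IES = 398.7143 / (7/8) = 455.673 ms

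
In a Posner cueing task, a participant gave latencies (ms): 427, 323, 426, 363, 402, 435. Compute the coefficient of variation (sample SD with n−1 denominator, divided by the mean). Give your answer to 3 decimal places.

0.112

n = 6, Σ = 2376, M = 396.0000
Σ(x−M)² = 9836.000; s = √(9836.000/5) = 44.3531
CV = 44.3531 / 396.0000 = 0.11200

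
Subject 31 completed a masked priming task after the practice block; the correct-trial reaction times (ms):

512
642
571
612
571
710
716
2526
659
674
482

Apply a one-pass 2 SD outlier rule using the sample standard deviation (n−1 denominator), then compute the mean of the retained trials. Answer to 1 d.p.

614.9 ms

n = 11, ΣRT = 8675, M = 788.636
Σ(x−M)² = 3377826.55; s = √(3377826.55/10) = 581.191
Cutoffs: 788.636 ± 2·581.191 → [-373.7, 1951.0]
Outside: 2526 → excluded.
Retained (n=10): Σ = 6149, mean = 6149/10 = 614.900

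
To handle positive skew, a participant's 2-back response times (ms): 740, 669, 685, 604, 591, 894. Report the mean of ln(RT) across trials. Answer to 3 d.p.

ln(RT): 6.6067, 6.5058, 6.5294, 6.4036, 6.3818, 6.7957
Σ ln(RT) = 39.2229
Mean = 39.2229/6 = 6.53716

6.537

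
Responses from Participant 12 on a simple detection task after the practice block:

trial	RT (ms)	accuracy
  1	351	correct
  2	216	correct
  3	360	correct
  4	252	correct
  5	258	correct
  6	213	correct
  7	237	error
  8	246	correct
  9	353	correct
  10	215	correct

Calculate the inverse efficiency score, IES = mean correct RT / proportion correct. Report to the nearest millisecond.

304 ms

Correct trials (n=9): 351, 216, 360, 252, 258, 213, 246, 353, 215
Mean correct RT = 2464/9 = 273.7778 ms
Proportion correct = 9/10
IES = 273.7778 / (9/10) = 304.198 ms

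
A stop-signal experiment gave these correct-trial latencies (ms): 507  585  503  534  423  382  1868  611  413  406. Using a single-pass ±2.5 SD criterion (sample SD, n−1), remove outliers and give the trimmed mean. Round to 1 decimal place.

484.9 ms

n = 10, ΣRT = 6232, M = 623.200
Σ(x−M)² = 1776659.60; s = √(1776659.60/9) = 444.305
Cutoffs: 623.200 ± 2.5·444.305 → [-487.6, 1734.0]
Outside: 1868 → excluded.
Retained (n=9): Σ = 4364, mean = 4364/9 = 484.889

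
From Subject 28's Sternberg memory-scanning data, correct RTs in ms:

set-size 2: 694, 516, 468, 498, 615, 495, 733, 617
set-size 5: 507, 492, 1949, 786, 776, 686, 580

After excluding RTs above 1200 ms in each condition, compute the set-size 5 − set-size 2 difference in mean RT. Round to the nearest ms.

58 ms

set-size 5: exclude 1949
M(set-size 2) = 4636/8 = 579.500
M(set-size 5) = 3827/6 = 637.833
Difference = 637.833 − 579.500 = 58.333 ms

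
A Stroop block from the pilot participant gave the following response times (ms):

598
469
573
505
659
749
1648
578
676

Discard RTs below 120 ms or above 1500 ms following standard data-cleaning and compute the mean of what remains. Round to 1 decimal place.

600.9 ms

Excluded: 1648
Retained (n=8): Σ = 4807
Mean = 4807/8 = 600.8750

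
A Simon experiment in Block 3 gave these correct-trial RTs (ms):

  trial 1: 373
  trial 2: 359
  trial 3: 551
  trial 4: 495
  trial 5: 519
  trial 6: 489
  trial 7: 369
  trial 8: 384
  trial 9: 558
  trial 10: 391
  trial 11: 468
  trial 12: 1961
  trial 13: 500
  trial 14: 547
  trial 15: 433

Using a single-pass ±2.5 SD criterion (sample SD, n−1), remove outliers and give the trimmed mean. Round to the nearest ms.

460 ms

n = 15, ΣRT = 8397, M = 559.800
Σ(x−M)² = 2173582.40; s = √(2173582.40/14) = 394.025
Cutoffs: 559.800 ± 2.5·394.025 → [-425.3, 1544.9]
Outside: 1961 → excluded.
Retained (n=14): Σ = 6436, mean = 6436/14 = 459.714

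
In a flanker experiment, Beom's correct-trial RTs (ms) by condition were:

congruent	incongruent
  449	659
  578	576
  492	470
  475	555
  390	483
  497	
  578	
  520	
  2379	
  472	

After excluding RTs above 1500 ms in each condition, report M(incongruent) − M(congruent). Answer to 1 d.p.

54.0 ms

congruent: exclude 2379
M(congruent) = 4451/9 = 494.556
M(incongruent) = 2743/5 = 548.600
Difference = 548.600 − 494.556 = 54.044 ms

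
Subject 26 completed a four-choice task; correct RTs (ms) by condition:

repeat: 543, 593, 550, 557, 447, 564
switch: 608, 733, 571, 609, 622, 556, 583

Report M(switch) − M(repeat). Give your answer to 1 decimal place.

M(repeat) = 3254/6 = 542.333
M(switch) = 4282/7 = 611.714
Difference = 611.714 − 542.333 = 69.381 ms

69.4 ms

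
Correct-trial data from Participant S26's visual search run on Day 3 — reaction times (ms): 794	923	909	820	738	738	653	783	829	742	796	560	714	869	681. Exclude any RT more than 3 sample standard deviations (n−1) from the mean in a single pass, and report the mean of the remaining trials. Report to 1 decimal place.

n = 15, ΣRT = 11549, M = 769.933
Σ(x−M)² = 131610.93; s = √(131610.93/14) = 96.958
Cutoffs: 769.933 ± 3·96.958 → [479.1, 1060.8]
No RTs fall outside the cutoffs; all 15 retained. Mean = 11549/15 = 769.933

769.9 ms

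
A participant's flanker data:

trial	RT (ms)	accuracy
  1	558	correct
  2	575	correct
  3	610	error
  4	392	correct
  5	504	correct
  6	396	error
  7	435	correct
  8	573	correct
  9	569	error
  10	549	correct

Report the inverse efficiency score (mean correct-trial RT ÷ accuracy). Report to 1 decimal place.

Correct trials (n=7): 558, 575, 392, 504, 435, 573, 549
Mean correct RT = 3586/7 = 512.2857 ms
Proportion correct = 7/10
IES = 512.2857 / (7/10) = 731.837 ms

731.8 ms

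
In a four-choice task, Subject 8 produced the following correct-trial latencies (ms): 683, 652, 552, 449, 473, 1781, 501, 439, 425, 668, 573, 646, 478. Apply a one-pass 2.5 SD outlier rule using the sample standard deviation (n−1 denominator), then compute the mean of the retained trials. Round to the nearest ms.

n = 13, ΣRT = 8320, M = 640.000
Σ(x−M)² = 1513488.00; s = √(1513488.00/12) = 355.139
Cutoffs: 640.000 ± 2.5·355.139 → [-247.8, 1527.8]
Outside: 1781 → excluded.
Retained (n=12): Σ = 6539, mean = 6539/12 = 544.917

545 ms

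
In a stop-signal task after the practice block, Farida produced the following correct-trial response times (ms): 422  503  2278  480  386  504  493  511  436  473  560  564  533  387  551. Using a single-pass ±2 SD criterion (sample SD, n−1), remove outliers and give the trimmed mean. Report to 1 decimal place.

485.9 ms

n = 15, ΣRT = 9081, M = 605.400
Σ(x−M)² = 3043301.60; s = √(3043301.60/14) = 466.239
Cutoffs: 605.400 ± 2·466.239 → [-327.1, 1537.9]
Outside: 2278 → excluded.
Retained (n=14): Σ = 6803, mean = 6803/14 = 485.929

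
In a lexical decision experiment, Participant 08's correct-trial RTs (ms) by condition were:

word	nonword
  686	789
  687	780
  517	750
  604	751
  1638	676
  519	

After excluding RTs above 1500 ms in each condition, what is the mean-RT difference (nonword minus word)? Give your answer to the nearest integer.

word: exclude 1638
M(word) = 3013/5 = 602.600
M(nonword) = 3746/5 = 749.200
Difference = 749.200 − 602.600 = 146.600 ms

147 ms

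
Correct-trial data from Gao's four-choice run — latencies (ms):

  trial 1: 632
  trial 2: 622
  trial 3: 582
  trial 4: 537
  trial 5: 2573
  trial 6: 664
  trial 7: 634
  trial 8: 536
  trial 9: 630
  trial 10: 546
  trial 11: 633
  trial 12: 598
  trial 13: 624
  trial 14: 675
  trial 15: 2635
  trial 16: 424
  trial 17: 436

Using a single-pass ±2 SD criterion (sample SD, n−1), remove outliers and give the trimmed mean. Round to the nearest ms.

n = 17, ΣRT = 13981, M = 822.412
Σ(x−M)² = 7277146.12; s = √(7277146.12/16) = 674.405
Cutoffs: 822.412 ± 2·674.405 → [-526.4, 2171.2]
Outside: 2573, 2635 → excluded.
Retained (n=15): Σ = 8773, mean = 8773/15 = 584.867

585 ms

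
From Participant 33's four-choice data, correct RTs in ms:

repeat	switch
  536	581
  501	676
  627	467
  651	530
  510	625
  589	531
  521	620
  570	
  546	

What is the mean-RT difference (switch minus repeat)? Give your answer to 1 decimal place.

M(repeat) = 5051/9 = 561.222
M(switch) = 4030/7 = 575.714
Difference = 575.714 − 561.222 = 14.492 ms

14.5 ms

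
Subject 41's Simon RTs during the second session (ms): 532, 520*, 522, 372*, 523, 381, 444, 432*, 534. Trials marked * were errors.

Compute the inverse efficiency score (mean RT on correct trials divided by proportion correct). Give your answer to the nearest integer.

734 ms

Correct trials (n=6): 532, 522, 523, 381, 444, 534
Mean correct RT = 2936/6 = 489.3333 ms
Proportion correct = 6/9
IES = 489.3333 / (6/9) = 734.000 ms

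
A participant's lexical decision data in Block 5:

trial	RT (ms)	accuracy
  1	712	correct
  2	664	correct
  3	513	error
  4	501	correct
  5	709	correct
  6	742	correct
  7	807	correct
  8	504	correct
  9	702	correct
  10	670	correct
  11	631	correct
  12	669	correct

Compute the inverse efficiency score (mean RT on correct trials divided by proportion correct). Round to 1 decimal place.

725.1 ms

Correct trials (n=11): 712, 664, 501, 709, 742, 807, 504, 702, 670, 631, 669
Mean correct RT = 7311/11 = 664.6364 ms
Proportion correct = 11/12
IES = 664.6364 / (11/12) = 725.058 ms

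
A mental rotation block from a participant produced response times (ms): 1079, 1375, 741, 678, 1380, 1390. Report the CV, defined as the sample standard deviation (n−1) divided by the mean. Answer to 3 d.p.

n = 6, Σ = 6643, M = 1107.1667
Σ(x−M)² = 545222.833; s = √(545222.833/5) = 330.2190
CV = 330.2190 / 1107.1667 = 0.29826

0.298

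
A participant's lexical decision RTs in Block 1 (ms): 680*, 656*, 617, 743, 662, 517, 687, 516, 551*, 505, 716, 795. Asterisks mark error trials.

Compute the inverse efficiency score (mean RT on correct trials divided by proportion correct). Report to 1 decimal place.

853.0 ms

Correct trials (n=9): 617, 743, 662, 517, 687, 516, 505, 716, 795
Mean correct RT = 5758/9 = 639.7778 ms
Proportion correct = 9/12
IES = 639.7778 / (9/12) = 853.037 ms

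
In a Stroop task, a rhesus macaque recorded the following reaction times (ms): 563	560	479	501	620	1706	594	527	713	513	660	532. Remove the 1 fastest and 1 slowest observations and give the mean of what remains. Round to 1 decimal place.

578.3 ms

Sorted: 479, 501, 513, 527, 532, 560, 563, 594, 620, 660, 713, 1706
Drop lowest 1 (479) and highest 1 (1706)
Remaining (n=10): Σ = 5783, mean = 5783/10 = 578.300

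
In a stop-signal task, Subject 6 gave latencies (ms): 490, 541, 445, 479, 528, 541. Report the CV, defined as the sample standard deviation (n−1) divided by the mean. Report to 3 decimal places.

0.077

n = 6, Σ = 3024, M = 504.0000
Σ(x−M)² = 7616.000; s = √(7616.000/5) = 39.0282
CV = 39.0282 / 504.0000 = 0.07744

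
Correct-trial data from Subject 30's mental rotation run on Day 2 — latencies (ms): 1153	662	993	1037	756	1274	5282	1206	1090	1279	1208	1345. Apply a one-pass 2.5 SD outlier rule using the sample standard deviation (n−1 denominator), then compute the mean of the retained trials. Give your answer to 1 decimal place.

n = 12, ΣRT = 17285, M = 1440.417
Σ(x−M)² = 16572270.92; s = √(16572270.92/11) = 1227.424
Cutoffs: 1440.417 ± 2.5·1227.424 → [-1628.1, 4509.0]
Outside: 5282 → excluded.
Retained (n=11): Σ = 12003, mean = 12003/11 = 1091.182

1091.2 ms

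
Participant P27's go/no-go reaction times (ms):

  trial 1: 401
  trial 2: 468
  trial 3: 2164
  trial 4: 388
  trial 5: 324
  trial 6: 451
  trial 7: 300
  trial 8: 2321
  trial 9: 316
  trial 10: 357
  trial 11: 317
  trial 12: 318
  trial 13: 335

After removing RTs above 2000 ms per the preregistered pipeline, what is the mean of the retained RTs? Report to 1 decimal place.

Excluded: 2164, 2321
Retained (n=11): Σ = 3975
Mean = 3975/11 = 361.3636

361.4 ms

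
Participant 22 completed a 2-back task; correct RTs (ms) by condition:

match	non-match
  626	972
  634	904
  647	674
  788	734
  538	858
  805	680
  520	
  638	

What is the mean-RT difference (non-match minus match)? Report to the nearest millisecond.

M(match) = 5196/8 = 649.500
M(non-match) = 4822/6 = 803.667
Difference = 803.667 − 649.500 = 154.167 ms

154 ms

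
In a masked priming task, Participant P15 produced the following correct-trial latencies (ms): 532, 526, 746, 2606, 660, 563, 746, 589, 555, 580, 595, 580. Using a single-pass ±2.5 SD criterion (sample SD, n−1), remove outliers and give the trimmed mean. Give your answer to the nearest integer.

607 ms

n = 12, ΣRT = 9278, M = 773.167
Σ(x−M)² = 3724867.67; s = √(3724867.67/11) = 581.914
Cutoffs: 773.167 ± 2.5·581.914 → [-681.6, 2228.0]
Outside: 2606 → excluded.
Retained (n=11): Σ = 6672, mean = 6672/11 = 606.545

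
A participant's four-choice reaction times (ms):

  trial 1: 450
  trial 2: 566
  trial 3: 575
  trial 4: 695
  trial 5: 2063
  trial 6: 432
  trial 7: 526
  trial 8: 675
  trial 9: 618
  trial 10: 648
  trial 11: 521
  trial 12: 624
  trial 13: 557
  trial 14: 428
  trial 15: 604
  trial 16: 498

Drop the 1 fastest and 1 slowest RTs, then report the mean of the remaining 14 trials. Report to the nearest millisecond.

Sorted: 428, 432, 450, 498, 521, 526, 557, 566, 575, 604, 618, 624, 648, 675, 695, 2063
Drop lowest 1 (428) and highest 1 (2063)
Remaining (n=14): Σ = 7989, mean = 7989/14 = 570.643

571 ms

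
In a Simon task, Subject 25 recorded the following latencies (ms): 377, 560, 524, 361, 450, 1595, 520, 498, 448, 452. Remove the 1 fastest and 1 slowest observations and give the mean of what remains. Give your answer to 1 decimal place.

Sorted: 361, 377, 448, 450, 452, 498, 520, 524, 560, 1595
Drop lowest 1 (361) and highest 1 (1595)
Remaining (n=8): Σ = 3829, mean = 3829/8 = 478.625

478.6 ms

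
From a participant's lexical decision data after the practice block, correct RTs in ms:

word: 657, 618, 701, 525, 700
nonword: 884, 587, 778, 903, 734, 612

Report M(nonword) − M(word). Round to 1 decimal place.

M(word) = 3201/5 = 640.200
M(nonword) = 4498/6 = 749.667
Difference = 749.667 − 640.200 = 109.467 ms

109.5 ms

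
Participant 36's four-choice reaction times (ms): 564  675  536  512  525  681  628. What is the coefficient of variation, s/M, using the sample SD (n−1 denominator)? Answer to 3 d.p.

n = 7, Σ = 4121, M = 588.7143
Σ(x−M)² = 30839.429; s = √(30839.429/6) = 71.6931
CV = 71.6931 / 588.7143 = 0.12178

0.122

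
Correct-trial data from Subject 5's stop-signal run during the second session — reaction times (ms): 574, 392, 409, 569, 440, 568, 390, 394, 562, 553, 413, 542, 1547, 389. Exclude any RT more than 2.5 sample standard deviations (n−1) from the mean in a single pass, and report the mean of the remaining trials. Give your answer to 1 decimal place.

n = 14, ΣRT = 7742, M = 553.000
Σ(x−M)² = 1146932.00; s = √(1146932.00/13) = 297.028
Cutoffs: 553.000 ± 2.5·297.028 → [-189.6, 1295.6]
Outside: 1547 → excluded.
Retained (n=13): Σ = 6195, mean = 6195/13 = 476.538

476.5 ms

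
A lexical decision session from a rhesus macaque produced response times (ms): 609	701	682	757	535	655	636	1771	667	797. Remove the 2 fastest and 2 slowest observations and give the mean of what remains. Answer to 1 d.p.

683.0 ms

Sorted: 535, 609, 636, 655, 667, 682, 701, 757, 797, 1771
Drop lowest 2 (535, 609) and highest 2 (797, 1771)
Remaining (n=6): Σ = 4098, mean = 4098/6 = 683.000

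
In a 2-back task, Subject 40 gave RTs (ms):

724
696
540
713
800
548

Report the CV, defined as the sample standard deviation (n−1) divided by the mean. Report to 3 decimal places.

0.155

n = 6, Σ = 4021, M = 670.1667
Σ(x−M)² = 54124.833; s = √(54124.833/5) = 104.0431
CV = 104.0431 / 670.1667 = 0.15525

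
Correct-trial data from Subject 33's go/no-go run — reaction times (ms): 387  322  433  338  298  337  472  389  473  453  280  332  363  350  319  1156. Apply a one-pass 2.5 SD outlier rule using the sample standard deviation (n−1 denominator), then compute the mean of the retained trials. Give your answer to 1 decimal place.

369.7 ms

n = 16, ΣRT = 6702, M = 418.875
Σ(x−M)² = 634291.75; s = √(634291.75/15) = 205.636
Cutoffs: 418.875 ± 2.5·205.636 → [-95.2, 933.0]
Outside: 1156 → excluded.
Retained (n=15): Σ = 5546, mean = 5546/15 = 369.733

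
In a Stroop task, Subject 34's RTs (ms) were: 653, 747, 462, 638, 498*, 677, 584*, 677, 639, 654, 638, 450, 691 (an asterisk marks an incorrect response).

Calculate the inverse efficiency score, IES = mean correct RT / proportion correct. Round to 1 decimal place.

744.1 ms

Correct trials (n=11): 653, 747, 462, 638, 677, 677, 639, 654, 638, 450, 691
Mean correct RT = 6926/11 = 629.6364 ms
Proportion correct = 11/13
IES = 629.6364 / (11/13) = 744.116 ms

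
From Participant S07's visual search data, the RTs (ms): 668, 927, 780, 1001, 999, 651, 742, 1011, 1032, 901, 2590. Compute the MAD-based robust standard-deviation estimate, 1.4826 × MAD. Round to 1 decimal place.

Sorted: 651, 668, 742, 780, 901, 927, 999, 1001, 1011, 1032, 2590 → median = 927
|x − 927| sorted: 0, 26, 72, 74, 84, 105, 147, 185, 259, 276, 1663 → MAD = 105
Robust SD ≈ 1.4826 × 105 = 155.673

155.7 ms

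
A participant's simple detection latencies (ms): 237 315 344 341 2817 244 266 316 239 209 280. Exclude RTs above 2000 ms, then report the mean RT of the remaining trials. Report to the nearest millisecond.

279 ms

Excluded: 2817
Retained (n=10): Σ = 2791
Mean = 2791/10 = 279.1000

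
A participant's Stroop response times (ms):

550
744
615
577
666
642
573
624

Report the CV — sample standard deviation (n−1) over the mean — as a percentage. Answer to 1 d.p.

9.9%

n = 8, Σ = 4991, M = 623.8750
Σ(x−M)² = 26854.875; s = √(26854.875/7) = 61.9388
CV = 61.9388 / 623.8750 = 0.09928 = 9.928%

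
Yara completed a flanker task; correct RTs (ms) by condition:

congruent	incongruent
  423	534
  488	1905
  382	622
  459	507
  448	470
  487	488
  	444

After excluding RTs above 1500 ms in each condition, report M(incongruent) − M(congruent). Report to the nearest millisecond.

63 ms

incongruent: exclude 1905
M(congruent) = 2687/6 = 447.833
M(incongruent) = 3065/6 = 510.833
Difference = 510.833 − 447.833 = 63.000 ms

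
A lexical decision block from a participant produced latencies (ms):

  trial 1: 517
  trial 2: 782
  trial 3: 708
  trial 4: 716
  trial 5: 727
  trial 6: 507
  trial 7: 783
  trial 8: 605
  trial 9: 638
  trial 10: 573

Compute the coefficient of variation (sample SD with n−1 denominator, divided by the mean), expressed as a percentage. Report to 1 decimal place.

n = 10, Σ = 6556, M = 655.6000
Σ(x−M)² = 94684.400; s = √(94684.400/9) = 102.5694
CV = 102.5694 / 655.6000 = 0.15645 = 15.645%

15.6%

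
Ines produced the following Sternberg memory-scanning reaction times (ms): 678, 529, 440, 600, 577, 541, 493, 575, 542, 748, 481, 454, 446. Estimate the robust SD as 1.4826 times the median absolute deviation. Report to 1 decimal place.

87.5 ms

Sorted: 440, 446, 454, 481, 493, 529, 541, 542, 575, 577, 600, 678, 748 → median = 541
|x − 541| sorted: 0, 1, 12, 34, 36, 48, 59, 60, 87, 95, 101, 137, 207 → MAD = 59
Robust SD ≈ 1.4826 × 59 = 87.473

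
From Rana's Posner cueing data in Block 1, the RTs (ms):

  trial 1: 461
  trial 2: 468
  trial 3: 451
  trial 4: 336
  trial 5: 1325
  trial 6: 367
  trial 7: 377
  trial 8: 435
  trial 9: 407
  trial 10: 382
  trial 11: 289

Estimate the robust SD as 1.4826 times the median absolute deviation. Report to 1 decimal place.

65.2 ms

Sorted: 289, 336, 367, 377, 382, 407, 435, 451, 461, 468, 1325 → median = 407
|x − 407| sorted: 0, 25, 28, 30, 40, 44, 54, 61, 71, 118, 918 → MAD = 44
Robust SD ≈ 1.4826 × 44 = 65.234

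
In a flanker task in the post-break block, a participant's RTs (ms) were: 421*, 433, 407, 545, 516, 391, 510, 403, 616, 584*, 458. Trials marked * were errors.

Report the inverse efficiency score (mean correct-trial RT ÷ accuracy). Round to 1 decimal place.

Correct trials (n=9): 433, 407, 545, 516, 391, 510, 403, 616, 458
Mean correct RT = 4279/9 = 475.4444 ms
Proportion correct = 9/11
IES = 475.4444 / (9/11) = 581.099 ms

581.1 ms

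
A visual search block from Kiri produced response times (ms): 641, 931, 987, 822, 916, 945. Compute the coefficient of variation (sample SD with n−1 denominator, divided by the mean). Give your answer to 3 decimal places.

0.145

n = 6, Σ = 5242, M = 873.6667
Σ(x−M)² = 79815.333; s = √(79815.333/5) = 126.3450
CV = 126.3450 / 873.6667 = 0.14461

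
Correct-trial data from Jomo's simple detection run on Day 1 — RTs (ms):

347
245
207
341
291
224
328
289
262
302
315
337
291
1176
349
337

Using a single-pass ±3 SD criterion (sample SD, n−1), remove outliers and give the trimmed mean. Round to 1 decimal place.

297.7 ms

n = 16, ΣRT = 5641, M = 352.562
Σ(x−M)² = 752389.94; s = √(752389.94/15) = 223.963
Cutoffs: 352.562 ± 3·223.963 → [-319.3, 1024.5]
Outside: 1176 → excluded.
Retained (n=15): Σ = 4465, mean = 4465/15 = 297.667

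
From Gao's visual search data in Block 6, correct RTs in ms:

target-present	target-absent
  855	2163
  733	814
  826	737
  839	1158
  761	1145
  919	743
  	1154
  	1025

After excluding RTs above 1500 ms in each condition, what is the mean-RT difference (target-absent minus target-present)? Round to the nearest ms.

146 ms

target-absent: exclude 2163
M(target-present) = 4933/6 = 822.167
M(target-absent) = 6776/7 = 968.000
Difference = 968.000 − 822.167 = 145.833 ms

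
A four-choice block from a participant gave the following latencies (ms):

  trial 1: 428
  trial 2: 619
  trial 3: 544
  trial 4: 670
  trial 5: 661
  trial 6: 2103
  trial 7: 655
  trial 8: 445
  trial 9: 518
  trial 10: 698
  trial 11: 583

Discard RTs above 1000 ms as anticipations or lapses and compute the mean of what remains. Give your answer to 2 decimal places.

Excluded: 2103
Retained (n=10): Σ = 5821
Mean = 5821/10 = 582.1000

582.10 ms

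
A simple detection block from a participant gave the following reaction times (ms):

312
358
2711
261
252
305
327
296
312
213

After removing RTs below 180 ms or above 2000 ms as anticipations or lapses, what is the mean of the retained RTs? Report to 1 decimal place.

292.9 ms

Excluded: 2711
Retained (n=9): Σ = 2636
Mean = 2636/9 = 292.8889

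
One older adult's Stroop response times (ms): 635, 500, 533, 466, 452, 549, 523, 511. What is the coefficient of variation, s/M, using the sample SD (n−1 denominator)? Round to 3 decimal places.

0.108

n = 8, Σ = 4169, M = 521.1250
Σ(x−M)² = 22254.875; s = √(22254.875/7) = 56.3850
CV = 56.3850 / 521.1250 = 0.10820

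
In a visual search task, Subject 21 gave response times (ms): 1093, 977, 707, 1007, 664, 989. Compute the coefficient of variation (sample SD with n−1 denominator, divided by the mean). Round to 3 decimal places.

0.194

n = 6, Σ = 5437, M = 906.1667
Σ(x−M)² = 155264.833; s = √(155264.833/5) = 176.2185
CV = 176.2185 / 906.1667 = 0.19447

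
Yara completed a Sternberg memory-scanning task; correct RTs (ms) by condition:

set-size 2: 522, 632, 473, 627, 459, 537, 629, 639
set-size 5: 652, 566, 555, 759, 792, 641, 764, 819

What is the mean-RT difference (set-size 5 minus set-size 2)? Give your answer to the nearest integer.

M(set-size 2) = 4518/8 = 564.750
M(set-size 5) = 5548/8 = 693.500
Difference = 693.500 − 564.750 = 128.750 ms

129 ms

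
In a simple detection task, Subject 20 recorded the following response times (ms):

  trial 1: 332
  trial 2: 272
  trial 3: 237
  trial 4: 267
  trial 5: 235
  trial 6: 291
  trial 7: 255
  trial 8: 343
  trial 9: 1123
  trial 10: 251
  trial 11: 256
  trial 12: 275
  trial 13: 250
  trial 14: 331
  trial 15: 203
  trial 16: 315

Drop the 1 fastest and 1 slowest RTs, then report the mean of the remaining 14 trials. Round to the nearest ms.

Sorted: 203, 235, 237, 250, 251, 255, 256, 267, 272, 275, 291, 315, 331, 332, 343, 1123
Drop lowest 1 (203) and highest 1 (1123)
Remaining (n=14): Σ = 3910, mean = 3910/14 = 279.286

279 ms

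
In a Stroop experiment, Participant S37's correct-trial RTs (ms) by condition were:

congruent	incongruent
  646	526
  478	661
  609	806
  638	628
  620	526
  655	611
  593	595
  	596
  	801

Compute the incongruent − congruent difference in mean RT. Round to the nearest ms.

33 ms

M(congruent) = 4239/7 = 605.571
M(incongruent) = 5750/9 = 638.889
Difference = 638.889 − 605.571 = 33.317 ms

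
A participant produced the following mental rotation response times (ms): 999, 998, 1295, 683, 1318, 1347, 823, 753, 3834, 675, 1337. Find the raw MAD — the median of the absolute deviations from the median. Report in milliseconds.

316 ms

Sorted: 675, 683, 753, 823, 998, 999, 1295, 1318, 1337, 1347, 3834 → median = 999
|x − 999|: 0, 1, 296, 316, 319, 348, 176, 246, 2835, 324, 338
Sorted deviations: 0, 1, 176, 246, 296, 316, 319, 324, 338, 348, 2835 → MAD = 316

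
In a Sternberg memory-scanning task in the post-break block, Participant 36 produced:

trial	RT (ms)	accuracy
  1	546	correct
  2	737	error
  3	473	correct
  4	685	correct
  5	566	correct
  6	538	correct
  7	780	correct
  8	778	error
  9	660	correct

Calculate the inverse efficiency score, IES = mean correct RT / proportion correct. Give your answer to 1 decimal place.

780.2 ms

Correct trials (n=7): 546, 473, 685, 566, 538, 780, 660
Mean correct RT = 4248/7 = 606.8571 ms
Proportion correct = 7/9
IES = 606.8571 / (7/9) = 780.245 ms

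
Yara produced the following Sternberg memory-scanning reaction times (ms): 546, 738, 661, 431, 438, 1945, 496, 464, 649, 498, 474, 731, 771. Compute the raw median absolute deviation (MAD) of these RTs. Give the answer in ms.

108 ms

Sorted: 431, 438, 464, 474, 496, 498, 546, 649, 661, 731, 738, 771, 1945 → median = 546
|x − 546|: 0, 192, 115, 115, 108, 1399, 50, 82, 103, 48, 72, 185, 225
Sorted deviations: 0, 48, 50, 72, 82, 103, 108, 115, 115, 185, 192, 225, 1399 → MAD = 108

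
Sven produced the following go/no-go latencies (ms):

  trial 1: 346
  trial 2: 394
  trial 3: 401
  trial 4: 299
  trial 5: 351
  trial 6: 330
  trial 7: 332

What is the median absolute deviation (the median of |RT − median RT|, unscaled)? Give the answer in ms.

Sorted: 299, 330, 332, 346, 351, 394, 401 → median = 346
|x − 346|: 0, 48, 55, 47, 5, 16, 14
Sorted deviations: 0, 5, 14, 16, 47, 48, 55 → MAD = 16

16 ms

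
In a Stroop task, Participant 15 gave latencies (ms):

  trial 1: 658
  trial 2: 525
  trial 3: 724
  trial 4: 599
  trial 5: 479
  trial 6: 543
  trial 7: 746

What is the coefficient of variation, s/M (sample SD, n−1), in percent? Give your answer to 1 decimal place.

16.8%

n = 7, Σ = 4274, M = 610.5714
Σ(x−M)² = 62789.714; s = √(62789.714/6) = 102.2983
CV = 102.2983 / 610.5714 = 0.16755 = 16.755%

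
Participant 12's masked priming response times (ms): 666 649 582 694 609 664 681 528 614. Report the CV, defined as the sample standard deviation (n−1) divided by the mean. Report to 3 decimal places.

n = 9, Σ = 5687, M = 631.8889
Σ(x−M)² = 22882.889; s = √(22882.889/8) = 53.4823
CV = 53.4823 / 631.8889 = 0.08464

0.085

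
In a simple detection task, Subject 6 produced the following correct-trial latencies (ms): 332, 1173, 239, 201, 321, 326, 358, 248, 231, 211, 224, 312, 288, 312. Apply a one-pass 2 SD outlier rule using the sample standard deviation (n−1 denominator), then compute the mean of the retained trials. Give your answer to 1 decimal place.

277.2 ms

n = 14, ΣRT = 4776, M = 341.143
Σ(x−M)² = 779051.71; s = √(779051.71/13) = 244.800
Cutoffs: 341.143 ± 2·244.800 → [-148.5, 830.7]
Outside: 1173 → excluded.
Retained (n=13): Σ = 3603, mean = 3603/13 = 277.154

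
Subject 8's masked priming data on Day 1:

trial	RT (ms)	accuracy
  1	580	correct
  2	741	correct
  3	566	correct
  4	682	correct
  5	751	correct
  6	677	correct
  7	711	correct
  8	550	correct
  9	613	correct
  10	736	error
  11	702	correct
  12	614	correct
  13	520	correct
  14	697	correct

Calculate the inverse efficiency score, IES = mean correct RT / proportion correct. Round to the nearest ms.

Correct trials (n=13): 580, 741, 566, 682, 751, 677, 711, 550, 613, 702, 614, 520, 697
Mean correct RT = 8404/13 = 646.4615 ms
Proportion correct = 13/14
IES = 646.4615 / (13/14) = 696.189 ms

696 ms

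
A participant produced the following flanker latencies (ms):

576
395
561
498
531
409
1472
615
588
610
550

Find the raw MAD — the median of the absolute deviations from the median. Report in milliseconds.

49 ms

Sorted: 395, 409, 498, 531, 550, 561, 576, 588, 610, 615, 1472 → median = 561
|x − 561|: 15, 166, 0, 63, 30, 152, 911, 54, 27, 49, 11
Sorted deviations: 0, 11, 15, 27, 30, 49, 54, 63, 152, 166, 911 → MAD = 49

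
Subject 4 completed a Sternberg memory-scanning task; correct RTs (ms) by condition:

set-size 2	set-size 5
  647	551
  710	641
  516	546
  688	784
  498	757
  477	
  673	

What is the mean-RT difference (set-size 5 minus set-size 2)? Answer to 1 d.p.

M(set-size 2) = 4209/7 = 601.286
M(set-size 5) = 3279/5 = 655.800
Difference = 655.800 − 601.286 = 54.514 ms

54.5 ms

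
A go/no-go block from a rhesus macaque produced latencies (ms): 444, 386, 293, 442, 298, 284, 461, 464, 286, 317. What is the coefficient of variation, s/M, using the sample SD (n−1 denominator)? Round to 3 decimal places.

0.215

n = 10, Σ = 3675, M = 367.5000
Σ(x−M)² = 56344.500; s = √(56344.500/9) = 79.1233
CV = 79.1233 / 367.5000 = 0.21530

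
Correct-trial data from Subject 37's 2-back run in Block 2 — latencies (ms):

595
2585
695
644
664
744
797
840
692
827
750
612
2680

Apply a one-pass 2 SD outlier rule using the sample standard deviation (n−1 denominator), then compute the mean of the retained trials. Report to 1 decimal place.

714.5 ms

n = 13, ΣRT = 13125, M = 1009.615
Σ(x−M)² = 6300287.08; s = √(6300287.08/12) = 724.585
Cutoffs: 1009.615 ± 2·724.585 → [-439.6, 2458.8]
Outside: 2585, 2680 → excluded.
Retained (n=11): Σ = 7860, mean = 7860/11 = 714.545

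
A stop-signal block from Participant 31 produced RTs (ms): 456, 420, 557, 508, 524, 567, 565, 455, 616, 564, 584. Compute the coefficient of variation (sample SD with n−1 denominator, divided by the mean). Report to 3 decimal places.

n = 11, Σ = 5816, M = 528.7273
Σ(x−M)² = 38494.182; s = √(38494.182/10) = 62.0437
CV = 62.0437 / 528.7273 = 0.11735

0.117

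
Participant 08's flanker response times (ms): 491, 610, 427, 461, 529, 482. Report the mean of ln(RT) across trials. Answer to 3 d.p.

ln(RT): 6.1964, 6.4135, 6.0568, 6.1334, 6.2710, 6.1779
Σ ln(RT) = 37.2490
Mean = 37.2490/6 = 6.20817

6.208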